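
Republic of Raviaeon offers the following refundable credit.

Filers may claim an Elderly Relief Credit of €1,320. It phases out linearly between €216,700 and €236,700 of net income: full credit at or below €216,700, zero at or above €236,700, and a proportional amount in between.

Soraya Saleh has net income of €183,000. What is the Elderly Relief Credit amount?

Elderly Relief Credit: €183,000 is at or below the €216,700 threshold, so the full €1,320 applies.

€1,320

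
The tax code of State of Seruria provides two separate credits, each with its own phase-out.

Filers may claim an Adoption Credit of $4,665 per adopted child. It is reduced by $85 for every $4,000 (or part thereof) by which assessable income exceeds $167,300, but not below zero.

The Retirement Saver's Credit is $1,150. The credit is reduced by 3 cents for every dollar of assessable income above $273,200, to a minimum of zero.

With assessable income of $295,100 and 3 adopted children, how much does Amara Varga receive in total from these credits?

Adoption Credit: base = 3 × $4,665 = $13,995. income exceeds $167,300 by $127,800, which is 32 full-or-partial $4,000 increments; reduction = 32 × $85 = $2,720, leaving $11,275.
Retirement Saver's Credit: 3% of the $21,900 excess over $273,200 is $657; credit = $1,150 − $657 = $493.
Total: $11,275 + $493 = $11,768.

$11,768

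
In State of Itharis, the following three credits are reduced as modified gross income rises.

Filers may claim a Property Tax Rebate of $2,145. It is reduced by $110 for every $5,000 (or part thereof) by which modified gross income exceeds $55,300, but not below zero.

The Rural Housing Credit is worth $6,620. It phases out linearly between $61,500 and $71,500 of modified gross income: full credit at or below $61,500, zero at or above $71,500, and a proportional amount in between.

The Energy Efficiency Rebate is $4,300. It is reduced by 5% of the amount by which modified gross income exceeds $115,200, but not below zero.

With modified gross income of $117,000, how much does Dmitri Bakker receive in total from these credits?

$4,925

Property Tax Rebate: income exceeds $55,300 by $61,700, which is 13 full-or-partial $5,000 increments; reduction = 13 × $110 = $1,430, leaving $715.
Rural Housing Credit: $117,000 is at or above $71,500, so the credit is $0.
Energy Efficiency Rebate: 5% of the $1,800 excess over $115,200 is $90; credit = $4,300 − $90 = $4,210.
Total: $715 + $0 + $4,210 = $4,925.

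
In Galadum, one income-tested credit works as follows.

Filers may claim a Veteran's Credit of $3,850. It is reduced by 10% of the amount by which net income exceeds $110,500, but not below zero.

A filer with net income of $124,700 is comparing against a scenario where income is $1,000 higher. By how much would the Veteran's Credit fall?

$100

At $124,700 — 10% of the $14,200 excess over $110,500 is $1,420; credit = $3,850 − $1,420 = $2,430.
At $125,700 — 10% of the $15,200 excess over $110,500 is $1,520; credit = $3,850 − $1,520 = $2,330.
Lost: $2,430 − $2,330 = $100.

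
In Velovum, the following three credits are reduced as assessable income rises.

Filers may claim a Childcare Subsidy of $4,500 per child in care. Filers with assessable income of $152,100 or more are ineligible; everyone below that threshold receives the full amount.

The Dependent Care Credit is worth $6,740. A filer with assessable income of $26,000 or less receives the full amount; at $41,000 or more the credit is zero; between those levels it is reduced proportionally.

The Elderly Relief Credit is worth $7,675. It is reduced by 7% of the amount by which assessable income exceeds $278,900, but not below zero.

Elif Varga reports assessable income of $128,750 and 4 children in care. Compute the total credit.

$25,675

Childcare Subsidy: base = 4 × $4,500 = $18,000. $128,750 is below the $152,100 cutoff, so the full $18,000 applies.
Dependent Care Credit: $128,750 is at or above $41,000, so the credit is $0.
Elderly Relief Credit: $128,750 is at or below the $278,900 threshold, so the full $7,675 applies.
Total: $18,000 + $0 + $7,675 = $25,675.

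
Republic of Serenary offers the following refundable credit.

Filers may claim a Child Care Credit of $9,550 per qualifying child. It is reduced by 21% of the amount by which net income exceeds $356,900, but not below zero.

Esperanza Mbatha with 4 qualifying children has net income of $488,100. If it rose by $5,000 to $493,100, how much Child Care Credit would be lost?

At $488,100 — base = 4 × $9,550 = $38,200. 21% of the $131,200 excess over $356,900 is $27,552; credit = $38,200 − $27,552 = $10,648.
At $493,100 — base = 4 × $9,550 = $38,200. 21% of the $136,200 excess over $356,900 is $28,602; credit = $38,200 − $28,602 = $9,598.
Lost: $10,648 − $9,598 = $1,050.

$1,050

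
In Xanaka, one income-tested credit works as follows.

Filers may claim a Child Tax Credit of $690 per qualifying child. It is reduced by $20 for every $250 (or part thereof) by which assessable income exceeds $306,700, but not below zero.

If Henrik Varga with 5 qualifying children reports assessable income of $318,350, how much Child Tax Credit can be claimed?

$2,510

Child Tax Credit: base = 5 × $690 = $3,450. income exceeds $306,700 by $11,650, which is 47 full-or-partial $250 increments; reduction = 47 × $20 = $940, leaving $2,510.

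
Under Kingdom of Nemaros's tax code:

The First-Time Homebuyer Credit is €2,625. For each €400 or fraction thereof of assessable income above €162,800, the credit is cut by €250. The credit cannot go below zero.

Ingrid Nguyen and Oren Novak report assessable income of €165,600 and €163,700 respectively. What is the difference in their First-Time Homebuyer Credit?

Ingrid (€165,600): First-Time Homebuyer Credit: income exceeds €162,800 by €2,800, which is 7 full-or-partial €400 increments; reduction = 7 × €250 = €1,750, leaving €875.
Oren (€163,700): First-Time Homebuyer Credit: income exceeds €162,800 by €900, which is 3 full-or-partial €400 increments; reduction = 3 × €250 = €750, leaving €1,875.
Difference: |€875 − €1,875| = €1,000.

€1,000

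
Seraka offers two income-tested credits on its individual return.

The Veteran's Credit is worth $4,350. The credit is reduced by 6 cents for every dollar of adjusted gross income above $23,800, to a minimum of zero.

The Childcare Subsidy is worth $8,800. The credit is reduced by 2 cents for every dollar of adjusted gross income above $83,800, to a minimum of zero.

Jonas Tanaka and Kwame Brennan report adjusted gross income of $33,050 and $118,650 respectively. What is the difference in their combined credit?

Jonas ($33,050): Veteran's Credit: 6% of the $9,250 excess over $23,800 is $555; credit = $4,350 − $555 = $3,795. Childcare Subsidy: $33,050 is at or below the $83,800 threshold, so the full $8,800 applies. total $3,795 + $8,800 = $12,595
Kwame ($118,650): Veteran's Credit: 6% of the $94,850 excess over $23,800 is $5,691 ≥ base, so the credit is $0. Childcare Subsidy: 2% of the $34,850 excess over $83,800 is $697; credit = $8,800 − $697 = $8,103. total $0 + $8,103 = $8,103
Difference: |$12,595 − $8,103| = $4,492.

$4,492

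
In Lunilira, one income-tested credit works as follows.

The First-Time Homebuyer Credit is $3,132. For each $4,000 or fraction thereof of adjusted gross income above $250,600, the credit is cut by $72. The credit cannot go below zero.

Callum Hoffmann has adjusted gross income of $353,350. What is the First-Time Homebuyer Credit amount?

First-Time Homebuyer Credit: income exceeds $250,600 by $102,750, which is 26 full-or-partial $4,000 increments; reduction = 26 × $72 = $1,872, leaving $1,260.

$1,260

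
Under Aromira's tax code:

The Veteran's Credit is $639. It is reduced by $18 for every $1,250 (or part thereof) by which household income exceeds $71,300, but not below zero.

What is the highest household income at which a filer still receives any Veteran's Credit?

After 35 increments the reduction is 35 × $18 = $630, leaving $9; one more increment wipes it out. Increment 35 ends at excess 35 × $1,250 = $43,750, so the highest qualifying income is $71,300 + $43,750 = $115,050.

$115,050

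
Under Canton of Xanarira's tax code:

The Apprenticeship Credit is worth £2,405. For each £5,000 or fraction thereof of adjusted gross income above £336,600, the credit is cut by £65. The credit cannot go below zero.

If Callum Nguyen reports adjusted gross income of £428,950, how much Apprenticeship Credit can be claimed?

£1,170

Apprenticeship Credit: income exceeds £336,600 by £92,350, which is 19 full-or-partial £5,000 increments; reduction = 19 × £65 = £1,235, leaving £1,170.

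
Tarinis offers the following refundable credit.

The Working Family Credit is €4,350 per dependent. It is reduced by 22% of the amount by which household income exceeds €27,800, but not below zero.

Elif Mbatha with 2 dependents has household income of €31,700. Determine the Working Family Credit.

Working Family Credit: base = 2 × €4,350 = €8,700. 22% of the €3,900 excess over €27,800 is €858; credit = €8,700 − €858 = €7,842.

€7,842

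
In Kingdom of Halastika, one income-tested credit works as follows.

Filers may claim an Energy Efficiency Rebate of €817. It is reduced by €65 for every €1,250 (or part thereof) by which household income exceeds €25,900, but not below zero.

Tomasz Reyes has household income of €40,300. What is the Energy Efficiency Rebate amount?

€37

Energy Efficiency Rebate: income exceeds €25,900 by €14,400, which is 12 full-or-partial €1,250 increments; reduction = 12 × €65 = €780, leaving €37.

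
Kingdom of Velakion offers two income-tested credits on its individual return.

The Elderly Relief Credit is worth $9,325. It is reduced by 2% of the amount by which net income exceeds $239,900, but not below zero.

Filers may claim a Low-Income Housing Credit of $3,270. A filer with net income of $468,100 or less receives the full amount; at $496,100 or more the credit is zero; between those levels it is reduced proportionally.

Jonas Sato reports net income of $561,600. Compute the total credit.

Elderly Relief Credit: 2% of the $321,700 excess over $239,900 is $6,434; credit = $9,325 − $6,434 = $2,891.
Low-Income Housing Credit: $561,600 is at or above $496,100, so the credit is $0.
Total: $2,891 + $0 = $2,891.

$2,891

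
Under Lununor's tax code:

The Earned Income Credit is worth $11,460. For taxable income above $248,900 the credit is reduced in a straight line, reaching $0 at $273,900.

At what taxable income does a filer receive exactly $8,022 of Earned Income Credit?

$256,400

$8,022 is 8,022/11,460 of the full $11,460, so 3,438/11,460 of the $25,000 range has been used: income = $248,900 + $25,000 × 3,438/11,460 = $256,400.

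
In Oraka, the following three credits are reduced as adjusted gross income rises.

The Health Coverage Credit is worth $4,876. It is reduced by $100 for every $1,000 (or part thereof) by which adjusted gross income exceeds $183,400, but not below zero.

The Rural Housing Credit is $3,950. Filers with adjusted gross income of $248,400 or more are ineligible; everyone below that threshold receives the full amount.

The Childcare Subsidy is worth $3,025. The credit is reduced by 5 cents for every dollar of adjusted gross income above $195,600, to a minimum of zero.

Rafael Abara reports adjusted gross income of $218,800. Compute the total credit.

$7,091

Health Coverage Credit: income exceeds $183,400 by $35,400, which is 36 full-or-partial $1,000 increments; reduction = 36 × $100 = $3,600, leaving $1,276.
Rural Housing Credit: $218,800 is below the $248,400 cutoff, so the full $3,950 applies.
Childcare Subsidy: 5% of the $23,200 excess over $195,600 is $1,160; credit = $3,025 − $1,160 = $1,865.
Total: $1,276 + $3,950 + $1,865 = $7,091.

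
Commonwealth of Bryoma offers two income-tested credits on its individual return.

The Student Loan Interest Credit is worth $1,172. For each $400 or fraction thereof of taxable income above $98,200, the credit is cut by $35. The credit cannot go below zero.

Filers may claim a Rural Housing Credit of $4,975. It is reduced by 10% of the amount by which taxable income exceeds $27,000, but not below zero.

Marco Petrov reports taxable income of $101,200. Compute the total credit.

Student Loan Interest Credit: income exceeds $98,200 by $3,000, which is 8 full-or-partial $400 increments; reduction = 8 × $35 = $280, leaving $892.
Rural Housing Credit: 10% of the $74,200 excess over $27,000 is $7,420 ≥ base, so the credit is $0.
Total: $892 + $0 = $892.

$892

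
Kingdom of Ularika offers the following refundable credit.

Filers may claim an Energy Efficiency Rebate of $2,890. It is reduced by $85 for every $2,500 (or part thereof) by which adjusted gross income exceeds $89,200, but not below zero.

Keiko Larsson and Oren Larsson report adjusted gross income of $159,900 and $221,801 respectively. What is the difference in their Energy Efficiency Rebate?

$425

Keiko ($159,900): Energy Efficiency Rebate: income exceeds $89,200 by $70,700, which is 29 full-or-partial $2,500 increments; reduction = 29 × $85 = $2,465, leaving $425.
Oren ($221,801): Energy Efficiency Rebate: income exceeds $89,200 by $132,601 → 54 increments × $85 = $4,590 ≥ base, so the credit is $0.
Difference: |$425 − $0| = $425.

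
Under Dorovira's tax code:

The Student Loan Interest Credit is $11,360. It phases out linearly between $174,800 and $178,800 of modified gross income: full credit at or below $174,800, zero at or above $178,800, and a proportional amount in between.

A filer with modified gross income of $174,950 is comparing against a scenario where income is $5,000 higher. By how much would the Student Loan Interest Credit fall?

$10,934

At $174,950 — $174,950 is $150 into a $4,000 phase-out range, leaving 3,850/4,000 of the credit: $11,360 × 3,850/4,000 = $10,934.
At $179,950 — $179,950 is at or above $178,800, so the credit is $0.
Lost: $10,934 − $0 = $10,934.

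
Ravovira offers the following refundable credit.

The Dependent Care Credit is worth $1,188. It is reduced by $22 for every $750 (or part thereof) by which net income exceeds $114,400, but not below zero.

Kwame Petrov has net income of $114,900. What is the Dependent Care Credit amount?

Dependent Care Credit: income exceeds $114,400 by $500, which is 1 full-or-partial $750 increment; reduction = 1 × $22 = $22, leaving $1,166.

$1,166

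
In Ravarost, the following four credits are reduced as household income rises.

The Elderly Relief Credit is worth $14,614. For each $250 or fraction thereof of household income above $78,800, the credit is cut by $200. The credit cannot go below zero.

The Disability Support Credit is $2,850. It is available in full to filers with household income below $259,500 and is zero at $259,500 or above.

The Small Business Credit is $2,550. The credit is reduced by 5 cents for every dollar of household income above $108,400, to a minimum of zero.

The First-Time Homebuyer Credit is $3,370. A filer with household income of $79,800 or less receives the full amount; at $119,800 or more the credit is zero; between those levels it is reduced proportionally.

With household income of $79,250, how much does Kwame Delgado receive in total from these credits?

Elderly Relief Credit: income exceeds $78,800 by $450, which is 2 full-or-partial $250 increments; reduction = 2 × $200 = $400, leaving $14,214.
Disability Support Credit: $79,250 is below the $259,500 cutoff, so the full $2,850 applies.
Small Business Credit: $79,250 is at or below the $108,400 threshold, so the full $2,550 applies.
First-Time Homebuyer Credit: $79,250 is at or below the $79,800 threshold, so the full $3,370 applies.
Total: $14,214 + $2,850 + $2,550 + $3,370 = $22,984.

$22,984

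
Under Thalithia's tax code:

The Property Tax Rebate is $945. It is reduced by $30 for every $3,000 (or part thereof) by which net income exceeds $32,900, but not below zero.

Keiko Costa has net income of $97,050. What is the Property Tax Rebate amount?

Property Tax Rebate: income exceeds $32,900 by $64,150, which is 22 full-or-partial $3,000 increments; reduction = 22 × $30 = $660, leaving $285.

$285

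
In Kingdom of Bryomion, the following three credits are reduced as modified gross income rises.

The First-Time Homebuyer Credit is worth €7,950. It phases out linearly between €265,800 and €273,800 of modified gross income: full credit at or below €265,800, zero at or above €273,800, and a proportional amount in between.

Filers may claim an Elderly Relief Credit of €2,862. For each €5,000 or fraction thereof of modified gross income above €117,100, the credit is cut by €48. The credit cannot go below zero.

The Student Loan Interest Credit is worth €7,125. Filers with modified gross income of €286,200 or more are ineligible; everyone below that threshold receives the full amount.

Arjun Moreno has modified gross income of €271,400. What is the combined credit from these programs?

€10,884

First-Time Homebuyer Credit: €271,400 is €5,600 into a €8,000 phase-out range, leaving 2,400/8,000 of the credit: €7,950 × 2,400/8,000 = €2,385.
Elderly Relief Credit: income exceeds €117,100 by €154,300, which is 31 full-or-partial €5,000 increments; reduction = 31 × €48 = €1,488, leaving €1,374.
Student Loan Interest Credit: €271,400 is below the €286,200 cutoff, so the full €7,125 applies.
Total: €2,385 + €1,374 + €7,125 = €10,884.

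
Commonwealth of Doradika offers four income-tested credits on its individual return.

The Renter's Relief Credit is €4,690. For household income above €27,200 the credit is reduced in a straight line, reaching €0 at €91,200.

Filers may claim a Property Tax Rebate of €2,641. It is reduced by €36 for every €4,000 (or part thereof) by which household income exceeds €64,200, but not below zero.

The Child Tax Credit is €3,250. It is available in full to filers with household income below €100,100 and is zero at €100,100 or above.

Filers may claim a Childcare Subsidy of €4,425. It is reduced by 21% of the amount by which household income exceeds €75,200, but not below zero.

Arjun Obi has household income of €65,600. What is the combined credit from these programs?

Renter's Relief Credit: €65,600 is €38,400 into a €64,000 phase-out range, leaving 25,600/64,000 of the credit: €4,690 × 25,600/64,000 = €1,876.
Property Tax Rebate: income exceeds €64,200 by €1,400, which is 1 full-or-partial €4,000 increment; reduction = 1 × €36 = €36, leaving €2,605.
Child Tax Credit: €65,600 is below the €100,100 cutoff, so the full €3,250 applies.
Childcare Subsidy: €65,600 is at or below the €75,200 threshold, so the full €4,425 applies.
Total: €1,876 + €2,605 + €3,250 + €4,425 = €12,156.

€12,156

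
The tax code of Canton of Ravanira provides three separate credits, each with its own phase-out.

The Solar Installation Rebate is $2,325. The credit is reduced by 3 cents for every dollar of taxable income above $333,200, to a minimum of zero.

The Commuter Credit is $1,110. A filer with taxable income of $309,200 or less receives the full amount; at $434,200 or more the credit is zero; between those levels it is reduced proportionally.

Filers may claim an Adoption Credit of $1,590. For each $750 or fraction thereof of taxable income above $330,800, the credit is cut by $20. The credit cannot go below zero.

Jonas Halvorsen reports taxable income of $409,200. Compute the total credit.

$267

Solar Installation Rebate: 3% of the $76,000 excess over $333,200 is $2,280; credit = $2,325 − $2,280 = $45.
Commuter Credit: $409,200 is $100,000 into a $125,000 phase-out range, leaving 25,000/125,000 of the credit: $1,110 × 25,000/125,000 = $222.
Adoption Credit: income exceeds $330,800 by $78,400 → 105 increments × $20 = $2,100 ≥ base, so the credit is $0.
Total: $45 + $222 + $0 = $267.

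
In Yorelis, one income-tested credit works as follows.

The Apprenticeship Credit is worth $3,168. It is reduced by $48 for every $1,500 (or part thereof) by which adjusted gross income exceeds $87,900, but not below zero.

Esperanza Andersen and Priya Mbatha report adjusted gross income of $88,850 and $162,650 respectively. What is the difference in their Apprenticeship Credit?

$2,352

Esperanza ($88,850): Apprenticeship Credit: income exceeds $87,900 by $950, which is 1 full-or-partial $1,500 increment; reduction = 1 × $48 = $48, leaving $3,120.
Priya ($162,650): Apprenticeship Credit: income exceeds $87,900 by $74,750, which is 50 full-or-partial $1,500 increments; reduction = 50 × $48 = $2,400, leaving $768.
Difference: |$3,120 − $768| = $2,352.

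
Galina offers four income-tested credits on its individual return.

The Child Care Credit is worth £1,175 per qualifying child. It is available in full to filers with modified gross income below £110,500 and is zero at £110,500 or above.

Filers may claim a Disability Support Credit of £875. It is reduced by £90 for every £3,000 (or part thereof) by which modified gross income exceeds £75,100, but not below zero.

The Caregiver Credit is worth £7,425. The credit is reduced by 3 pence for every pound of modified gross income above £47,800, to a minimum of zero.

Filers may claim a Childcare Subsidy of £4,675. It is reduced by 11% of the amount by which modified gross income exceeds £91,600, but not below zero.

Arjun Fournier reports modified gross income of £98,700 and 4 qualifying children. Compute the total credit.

Child Care Credit: base = 4 × £1,175 = £4,700. £98,700 is below the £110,500 cutoff, so the full £4,700 applies.
Disability Support Credit: income exceeds £75,100 by £23,600, which is 8 full-or-partial £3,000 increments; reduction = 8 × £90 = £720, leaving £155.
Caregiver Credit: 3% of the £50,900 excess over £47,800 is £1,527; credit = £7,425 − £1,527 = £5,898.
Childcare Subsidy: 11% of the £7,100 excess over £91,600 is £781; credit = £4,675 − £781 = £3,894.
Total: £4,700 + £155 + £5,898 + £3,894 = £14,647.

£14,647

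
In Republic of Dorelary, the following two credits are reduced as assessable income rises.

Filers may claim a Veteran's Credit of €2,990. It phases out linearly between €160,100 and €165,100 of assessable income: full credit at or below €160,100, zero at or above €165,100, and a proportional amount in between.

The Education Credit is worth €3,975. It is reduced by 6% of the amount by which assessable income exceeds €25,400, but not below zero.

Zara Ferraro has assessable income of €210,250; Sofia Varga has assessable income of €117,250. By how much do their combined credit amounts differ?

Zara (€210,250): Veteran's Credit: €210,250 is at or above €165,100, so the credit is €0. Education Credit: 6% of the €184,850 excess over €25,400 is €11,091 ≥ base, so the credit is €0. total €0 + €0 = €0
Sofia (€117,250): Veteran's Credit: €117,250 is at or below the €160,100 threshold, so the full €2,990 applies. Education Credit: 6% of the €91,850 excess over €25,400 is €5,511 ≥ base, so the credit is €0. total €2,990 + €0 = €2,990
Difference: |€0 − €2,990| = €2,990.

€2,990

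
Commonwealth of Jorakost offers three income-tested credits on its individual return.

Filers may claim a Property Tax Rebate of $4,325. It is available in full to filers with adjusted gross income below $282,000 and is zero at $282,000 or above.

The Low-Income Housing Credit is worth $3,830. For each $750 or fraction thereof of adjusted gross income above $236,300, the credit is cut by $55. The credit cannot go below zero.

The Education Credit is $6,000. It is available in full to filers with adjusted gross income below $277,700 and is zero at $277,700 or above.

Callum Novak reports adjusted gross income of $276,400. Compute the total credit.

Property Tax Rebate: $276,400 is below the $282,000 cutoff, so the full $4,325 applies.
Low-Income Housing Credit: income exceeds $236,300 by $40,100, which is 54 full-or-partial $750 increments; reduction = 54 × $55 = $2,970, leaving $860.
Education Credit: $276,400 is below the $277,700 cutoff, so the full $6,000 applies.
Total: $4,325 + $860 + $6,000 = $11,185.

$11,185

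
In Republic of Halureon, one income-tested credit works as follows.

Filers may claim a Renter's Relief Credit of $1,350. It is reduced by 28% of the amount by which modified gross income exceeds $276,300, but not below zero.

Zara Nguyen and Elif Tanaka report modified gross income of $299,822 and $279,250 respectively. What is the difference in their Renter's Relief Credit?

Zara ($299,822): Renter's Relief Credit: 28% of the $23,522 excess over $276,300 is $6,586.16 ≥ base, so the credit is $0.
Elif ($279,250): Renter's Relief Credit: 28% of the $2,950 excess over $276,300 is $826; credit = $1,350 − $826 = $524.
Difference: |$0 − $524| = $524.

$524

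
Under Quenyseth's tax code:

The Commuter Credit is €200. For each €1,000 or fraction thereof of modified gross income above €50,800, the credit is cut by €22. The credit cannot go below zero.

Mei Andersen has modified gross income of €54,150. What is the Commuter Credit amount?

€112

Commuter Credit: income exceeds €50,800 by €3,350, which is 4 full-or-partial €1,000 increments; reduction = 4 × €22 = €88, leaving €112.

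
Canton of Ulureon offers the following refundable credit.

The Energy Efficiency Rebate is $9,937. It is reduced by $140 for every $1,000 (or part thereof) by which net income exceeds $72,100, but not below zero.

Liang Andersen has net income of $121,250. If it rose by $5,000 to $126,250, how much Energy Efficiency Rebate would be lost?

At $121,250 — income exceeds $72,100 by $49,150, which is 50 full-or-partial $1,000 increments; reduction = 50 × $140 = $7,000, leaving $2,937.
At $126,250 — income exceeds $72,100 by $54,150, which is 55 full-or-partial $1,000 increments; reduction = 55 × $140 = $7,700, leaving $2,237.
Lost: $2,937 − $2,237 = $700.

$700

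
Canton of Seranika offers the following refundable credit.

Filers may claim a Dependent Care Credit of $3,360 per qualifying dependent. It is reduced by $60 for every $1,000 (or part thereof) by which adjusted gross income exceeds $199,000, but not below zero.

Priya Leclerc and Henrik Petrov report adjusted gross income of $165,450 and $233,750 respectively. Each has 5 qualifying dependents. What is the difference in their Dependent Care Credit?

$2,100

Priya ($165,450): Dependent Care Credit: base = 5 × $3,360 = $16,800. $165,450 is at or below the $199,000 threshold, so the full $16,800 applies.
Henrik ($233,750): Dependent Care Credit: base = 5 × $3,360 = $16,800. income exceeds $199,000 by $34,750, which is 35 full-or-partial $1,000 increments; reduction = 35 × $60 = $2,100, leaving $14,700.
Difference: |$16,800 − $14,700| = $2,100.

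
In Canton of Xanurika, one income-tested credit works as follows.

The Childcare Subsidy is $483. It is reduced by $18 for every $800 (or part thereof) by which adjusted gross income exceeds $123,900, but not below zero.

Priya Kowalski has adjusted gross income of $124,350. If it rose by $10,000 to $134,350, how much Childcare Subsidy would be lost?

$234

At $124,350 — income exceeds $123,900 by $450, which is 1 full-or-partial $800 increment; reduction = 1 × $18 = $18, leaving $465.
At $134,350 — income exceeds $123,900 by $10,450, which is 14 full-or-partial $800 increments; reduction = 14 × $18 = $252, leaving $231.
Lost: $465 − $231 = $234.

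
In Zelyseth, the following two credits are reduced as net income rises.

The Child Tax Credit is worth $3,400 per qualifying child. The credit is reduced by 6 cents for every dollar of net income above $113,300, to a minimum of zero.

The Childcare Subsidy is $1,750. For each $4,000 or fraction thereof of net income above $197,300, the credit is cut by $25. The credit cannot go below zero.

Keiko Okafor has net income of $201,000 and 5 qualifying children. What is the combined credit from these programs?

$13,463

Child Tax Credit: base = 5 × $3,400 = $17,000. 6% of the $87,700 excess over $113,300 is $5,262; credit = $17,000 − $5,262 = $11,738.
Childcare Subsidy: income exceeds $197,300 by $3,700, which is 1 full-or-partial $4,000 increment; reduction = 1 × $25 = $25, leaving $1,725.
Total: $11,738 + $1,725 = $13,463.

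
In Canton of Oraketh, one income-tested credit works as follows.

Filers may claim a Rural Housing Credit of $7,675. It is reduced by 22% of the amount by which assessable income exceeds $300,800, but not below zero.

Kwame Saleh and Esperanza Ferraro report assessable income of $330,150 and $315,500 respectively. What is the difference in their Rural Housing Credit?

Kwame ($330,150): Rural Housing Credit: 22% of the $29,350 excess over $300,800 is $6,457; credit = $7,675 − $6,457 = $1,218.
Esperanza ($315,500): Rural Housing Credit: 22% of the $14,700 excess over $300,800 is $3,234; credit = $7,675 − $3,234 = $4,441.
Difference: |$1,218 − $4,441| = $3,223.

$3,223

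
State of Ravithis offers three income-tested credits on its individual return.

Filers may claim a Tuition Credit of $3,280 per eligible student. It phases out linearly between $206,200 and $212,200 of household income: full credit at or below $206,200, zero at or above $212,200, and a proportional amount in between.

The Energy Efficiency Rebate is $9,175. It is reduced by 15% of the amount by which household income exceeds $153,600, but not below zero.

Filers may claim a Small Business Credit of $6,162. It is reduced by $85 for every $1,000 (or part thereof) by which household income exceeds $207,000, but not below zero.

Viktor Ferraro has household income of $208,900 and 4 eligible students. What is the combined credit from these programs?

Tuition Credit: base = 4 × $3,280 = $13,120. $208,900 is $2,700 into a $6,000 phase-out range, leaving 3,300/6,000 of the credit: $13,120 × 3,300/6,000 = $7,216.
Energy Efficiency Rebate: 15% of the $55,300 excess over $153,600 is $8,295; credit = $9,175 − $8,295 = $880.
Small Business Credit: income exceeds $207,000 by $1,900, which is 2 full-or-partial $1,000 increments; reduction = 2 × $85 = $170, leaving $5,992.
Total: $7,216 + $880 + $5,992 = $14,088.

$14,088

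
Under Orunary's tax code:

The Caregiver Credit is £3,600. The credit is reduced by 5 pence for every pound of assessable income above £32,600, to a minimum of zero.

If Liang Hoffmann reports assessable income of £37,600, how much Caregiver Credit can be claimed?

£3,350

Caregiver Credit: 5% of the £5,000 excess over £32,600 is £250; credit = £3,600 − £250 = £3,350.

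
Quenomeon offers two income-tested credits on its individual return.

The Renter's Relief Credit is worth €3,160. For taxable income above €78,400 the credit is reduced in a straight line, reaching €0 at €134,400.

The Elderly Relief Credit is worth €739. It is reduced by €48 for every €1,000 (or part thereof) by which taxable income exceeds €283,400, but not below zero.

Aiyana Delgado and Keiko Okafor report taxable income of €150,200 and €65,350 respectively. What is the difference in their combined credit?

€3,160

Aiyana (€150,200): Renter's Relief Credit: €150,200 is at or above €134,400, so the credit is €0. Elderly Relief Credit: €150,200 is at or below the €283,400 threshold, so the full €739 applies. total €0 + €739 = €739
Keiko (€65,350): Renter's Relief Credit: €65,350 is at or below the €78,400 threshold, so the full €3,160 applies. Elderly Relief Credit: €65,350 is at or below the €283,400 threshold, so the full €739 applies. total €3,160 + €739 = €3,899
Difference: |€739 − €3,899| = €3,160.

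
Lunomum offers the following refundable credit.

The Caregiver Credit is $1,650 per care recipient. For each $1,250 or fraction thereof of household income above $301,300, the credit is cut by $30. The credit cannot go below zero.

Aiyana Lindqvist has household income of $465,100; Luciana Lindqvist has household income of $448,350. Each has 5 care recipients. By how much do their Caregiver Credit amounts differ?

$420

Aiyana ($465,100): Caregiver Credit: base = 5 × $1,650 = $8,250. income exceeds $301,300 by $163,800, which is 132 full-or-partial $1,250 increments; reduction = 132 × $30 = $3,960, leaving $4,290.
Luciana ($448,350): Caregiver Credit: base = 5 × $1,650 = $8,250. income exceeds $301,300 by $147,050, which is 118 full-or-partial $1,250 increments; reduction = 118 × $30 = $3,540, leaving $4,710.
Difference: |$4,290 − $4,710| = $420.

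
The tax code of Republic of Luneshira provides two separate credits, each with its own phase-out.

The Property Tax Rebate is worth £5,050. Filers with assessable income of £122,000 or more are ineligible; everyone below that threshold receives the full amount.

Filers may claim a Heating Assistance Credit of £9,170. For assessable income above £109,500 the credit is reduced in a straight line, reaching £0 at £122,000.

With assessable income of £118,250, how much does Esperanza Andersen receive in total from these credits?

£7,801

Property Tax Rebate: £118,250 is below the £122,000 cutoff, so the full £5,050 applies.
Heating Assistance Credit: £118,250 is £8,750 into a £12,500 phase-out range, leaving 3,750/12,500 of the credit: £9,170 × 3,750/12,500 = £2,751.
Total: £5,050 + £2,751 = £7,801.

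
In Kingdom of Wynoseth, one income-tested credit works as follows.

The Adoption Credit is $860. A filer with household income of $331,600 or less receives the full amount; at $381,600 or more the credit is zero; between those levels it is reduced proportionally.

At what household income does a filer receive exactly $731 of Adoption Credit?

$731 is 731/860 of the full $860, so 129/860 of the $50,000 range has been used: income = $331,600 + $50,000 × 129/860 = $339,100.

$339,100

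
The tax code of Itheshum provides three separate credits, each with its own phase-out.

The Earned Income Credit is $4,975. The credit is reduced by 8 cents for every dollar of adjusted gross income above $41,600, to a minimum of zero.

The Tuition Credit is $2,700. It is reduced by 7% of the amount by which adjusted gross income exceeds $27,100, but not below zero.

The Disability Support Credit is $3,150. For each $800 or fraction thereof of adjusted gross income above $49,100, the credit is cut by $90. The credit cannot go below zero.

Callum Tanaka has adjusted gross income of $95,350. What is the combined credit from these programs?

$675

Earned Income Credit: 8% of the $53,750 excess over $41,600 is $4,300; credit = $4,975 − $4,300 = $675.
Tuition Credit: 7% of the $68,250 excess over $27,100 is $4,777.50 ≥ base, so the credit is $0.
Disability Support Credit: income exceeds $49,100 by $46,250 → 58 increments × $90 = $5,220 ≥ base, so the credit is $0.
Total: $675 + $0 + $0 = $675.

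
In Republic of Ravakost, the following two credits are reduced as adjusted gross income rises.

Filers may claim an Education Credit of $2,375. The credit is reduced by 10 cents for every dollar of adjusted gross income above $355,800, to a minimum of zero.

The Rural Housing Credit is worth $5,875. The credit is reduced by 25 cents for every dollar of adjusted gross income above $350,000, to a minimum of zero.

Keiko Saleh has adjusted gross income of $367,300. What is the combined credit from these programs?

Education Credit: 10% of the $11,500 excess over $355,800 is $1,150; credit = $2,375 − $1,150 = $1,225.
Rural Housing Credit: 25% of the $17,300 excess over $350,000 is $4,325; credit = $5,875 − $4,325 = $1,550.
Total: $1,225 + $1,550 = $2,775.

$2,775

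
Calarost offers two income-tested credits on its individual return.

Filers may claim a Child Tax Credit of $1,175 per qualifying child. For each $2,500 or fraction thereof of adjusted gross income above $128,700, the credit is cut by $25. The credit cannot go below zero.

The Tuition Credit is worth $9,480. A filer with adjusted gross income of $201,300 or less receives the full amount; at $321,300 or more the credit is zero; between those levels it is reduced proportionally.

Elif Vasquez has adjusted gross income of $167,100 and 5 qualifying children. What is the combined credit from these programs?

Child Tax Credit: base = 5 × $1,175 = $5,875. income exceeds $128,700 by $38,400, which is 16 full-or-partial $2,500 increments; reduction = 16 × $25 = $400, leaving $5,475.
Tuition Credit: $167,100 is at or below the $201,300 threshold, so the full $9,480 applies.
Total: $5,475 + $9,480 = $14,955.

$14,955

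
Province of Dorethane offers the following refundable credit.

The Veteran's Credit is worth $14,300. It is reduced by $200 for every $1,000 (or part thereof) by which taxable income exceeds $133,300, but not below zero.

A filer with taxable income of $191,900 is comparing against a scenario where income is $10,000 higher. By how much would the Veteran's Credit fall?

At $191,900 — income exceeds $133,300 by $58,600, which is 59 full-or-partial $1,000 increments; reduction = 59 × $200 = $11,800, leaving $2,500.
At $201,900 — income exceeds $133,300 by $68,600, which is 69 full-or-partial $1,000 increments; reduction = 69 × $200 = $13,800, leaving $500.
Lost: $2,500 − $500 = $2,000.

$2,000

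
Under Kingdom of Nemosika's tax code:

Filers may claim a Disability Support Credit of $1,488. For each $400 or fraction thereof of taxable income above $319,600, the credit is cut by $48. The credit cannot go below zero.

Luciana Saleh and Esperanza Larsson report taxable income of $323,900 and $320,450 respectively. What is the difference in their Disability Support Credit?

Luciana ($323,900): Disability Support Credit: income exceeds $319,600 by $4,300, which is 11 full-or-partial $400 increments; reduction = 11 × $48 = $528, leaving $960.
Esperanza ($320,450): Disability Support Credit: income exceeds $319,600 by $850, which is 3 full-or-partial $400 increments; reduction = 3 × $48 = $144, leaving $1,344.
Difference: |$960 − $1,344| = $384.

$384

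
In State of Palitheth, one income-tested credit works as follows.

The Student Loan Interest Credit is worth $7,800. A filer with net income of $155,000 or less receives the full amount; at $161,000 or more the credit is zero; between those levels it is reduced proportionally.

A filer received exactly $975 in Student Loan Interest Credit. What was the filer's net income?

$975 is 975/7,800 of the full $7,800, so 6,825/7,800 of the $6,000 range has been used: income = $155,000 + $6,000 × 6,825/7,800 = $160,250.

$160,250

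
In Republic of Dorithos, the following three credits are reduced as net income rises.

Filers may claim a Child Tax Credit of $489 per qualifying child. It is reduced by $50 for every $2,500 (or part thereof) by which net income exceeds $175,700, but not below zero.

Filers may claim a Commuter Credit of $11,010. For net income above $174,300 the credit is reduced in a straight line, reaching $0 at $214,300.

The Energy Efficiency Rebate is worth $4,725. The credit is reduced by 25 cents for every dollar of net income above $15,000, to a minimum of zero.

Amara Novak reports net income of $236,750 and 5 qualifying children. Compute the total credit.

Child Tax Credit: base = 5 × $489 = $2,445. income exceeds $175,700 by $61,050, which is 25 full-or-partial $2,500 increments; reduction = 25 × $50 = $1,250, leaving $1,195.
Commuter Credit: $236,750 is at or above $214,300, so the credit is $0.
Energy Efficiency Rebate: 25% of the $221,750 excess over $15,000 is $55,437.50 ≥ base, so the credit is $0.
Total: $1,195 + $0 + $0 = $1,195.

$1,195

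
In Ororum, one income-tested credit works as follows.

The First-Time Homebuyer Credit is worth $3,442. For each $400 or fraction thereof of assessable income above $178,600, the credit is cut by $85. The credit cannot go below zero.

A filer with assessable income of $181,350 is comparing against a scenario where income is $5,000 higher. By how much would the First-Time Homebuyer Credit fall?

$1,105

At $181,350 — income exceeds $178,600 by $2,750, which is 7 full-or-partial $400 increments; reduction = 7 × $85 = $595, leaving $2,847.
At $186,350 — income exceeds $178,600 by $7,750, which is 20 full-or-partial $400 increments; reduction = 20 × $85 = $1,700, leaving $1,742.
Lost: $2,847 − $1,742 = $1,105.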